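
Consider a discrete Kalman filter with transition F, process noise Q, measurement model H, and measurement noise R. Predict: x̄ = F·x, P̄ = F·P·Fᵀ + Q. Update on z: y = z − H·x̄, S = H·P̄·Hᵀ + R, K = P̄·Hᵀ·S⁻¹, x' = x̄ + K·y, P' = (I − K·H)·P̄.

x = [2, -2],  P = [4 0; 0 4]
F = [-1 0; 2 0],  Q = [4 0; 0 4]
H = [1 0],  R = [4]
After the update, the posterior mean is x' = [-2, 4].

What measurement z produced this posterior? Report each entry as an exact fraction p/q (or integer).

x̄ = F·x = [-2, 4]
P̄ = F·P·Fᵀ + Q = [8 -8; -8 20]
S = H·P̄·Hᵀ + R = [12]
K = P̄·Hᵀ·S⁻¹ = [2/3; -2/3]
x' − x̄ = [0, 0] = K·y
y = (KᵀK)⁻¹·Kᵀ·(x' − x̄) = [0]
z = y + H·x̄ = [0] + [-2] = [-2]

z = [-2]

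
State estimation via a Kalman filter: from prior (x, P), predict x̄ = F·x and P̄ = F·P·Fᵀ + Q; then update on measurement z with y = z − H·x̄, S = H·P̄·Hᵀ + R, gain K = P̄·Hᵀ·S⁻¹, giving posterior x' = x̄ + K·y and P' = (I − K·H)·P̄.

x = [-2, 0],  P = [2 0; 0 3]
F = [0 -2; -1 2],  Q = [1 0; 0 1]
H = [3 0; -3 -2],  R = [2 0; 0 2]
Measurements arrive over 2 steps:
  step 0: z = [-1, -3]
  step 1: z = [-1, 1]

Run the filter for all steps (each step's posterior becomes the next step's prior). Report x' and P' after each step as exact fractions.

step 0: x̄ = F·x = [0, 2]
step 0: P̄ = F·P·Fᵀ + Q = [13 -12; -12 15]
step 0: y = z − H·x̄ = [-1, 1]
step 0: S = H·P̄·Hᵀ + R = [119 -45; -45 35]
step 0: K = P̄·Hᵀ·S⁻¹ = [69/214 -3/214; -99/214 -453/1070]
step 0: x' = x̄ + K·y = [-36/107, 1091/535]
step 0: P' = (I − K·H)·P̄ = [23/107 -33/107; -33/107 474/535]
step 1: x̄ = F·x = [-2182/535, 2362/535]
step 1: P̄ = F·P·Fᵀ + Q = [2431/535 -2226/535; -2226/535 3206/535]
step 1: y = z − H·x̄ = [6011/535, -1287/535]
step 1: S = H·P̄·Hᵀ + R = [22949/535 -8523/535; -8523/535 9061/535]
step 1: K = P̄·Hᵀ·S⁻¹ = [39129/126448 -2841/126448; -486/1129 -424/1129]
step 1: x' = x̄ + K·y = [-34625/63224, 544/1129]
step 1: P' = (I − K·H)·P̄ = [13043/63224 -324/1129; -324/1129 910/1129]

step 0: x' = [-36/107, 1091/535], P' = [23/107 -33/107; -33/107 474/535]
step 1: x' = [-34625/63224, 544/1129], P' = [13043/63224 -324/1129; -324/1129 910/1129]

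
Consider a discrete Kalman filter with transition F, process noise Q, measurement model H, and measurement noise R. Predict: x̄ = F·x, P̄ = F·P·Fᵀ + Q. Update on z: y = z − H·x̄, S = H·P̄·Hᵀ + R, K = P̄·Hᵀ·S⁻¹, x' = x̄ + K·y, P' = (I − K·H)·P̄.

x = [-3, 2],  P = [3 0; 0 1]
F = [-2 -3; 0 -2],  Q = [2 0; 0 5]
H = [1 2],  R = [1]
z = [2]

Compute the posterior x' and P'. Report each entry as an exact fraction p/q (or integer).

x' = [25/6, -8/7]
P' = [101/12 -4; -4 15/7]

x̄ = F·x = [0, -4]
P̄ = F·P·Fᵀ + Q = [23 6; 6 9]
y = z − H·x̄ = [10]
S = H·P̄·Hᵀ + R = [84]
K = P̄·Hᵀ·S⁻¹ = [5/12; 2/7]
x' = x̄ + K·y = [25/6, -8/7]
P' = (I − K·H)·P̄ = [101/12 -4; -4 15/7]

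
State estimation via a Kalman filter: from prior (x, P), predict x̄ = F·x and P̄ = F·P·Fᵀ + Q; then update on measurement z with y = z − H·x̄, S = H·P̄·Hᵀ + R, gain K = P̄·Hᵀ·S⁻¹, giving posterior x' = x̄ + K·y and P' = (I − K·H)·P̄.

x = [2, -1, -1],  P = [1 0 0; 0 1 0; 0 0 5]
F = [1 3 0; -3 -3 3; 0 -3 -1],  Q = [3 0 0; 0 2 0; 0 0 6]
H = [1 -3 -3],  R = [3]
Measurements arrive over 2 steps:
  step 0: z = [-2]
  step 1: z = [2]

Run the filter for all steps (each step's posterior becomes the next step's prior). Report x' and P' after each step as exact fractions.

step 0: x̄ = F·x = [-1, -6, 4]
step 0: P̄ = F·P·Fᵀ + Q = [13 -12 -9; -12 65 -6; -9 -6 20]
step 0: y = z − H·x̄ = [-7]
step 0: S = H·P̄·Hᵀ + R = [799]
step 0: K = P̄·Hᵀ·S⁻¹ = [76/799; -189/799; -3/47]
step 0: x' = x̄ + K·y = [-1331/799, -3471/799, 209/47]
step 0: P' = (I − K·H)·P̄ = [4611/799 4776/799 -195/47; 4776/799 16214/799 -849/47; -195/47 -849/47 787/47]
step 1: x̄ = F·x = [-11744/799, 25065/799, 6860/799]
step 1: P̄ = F·P·Fᵀ + Q = [181590/799 -356913/799 -113640/799; -356913/799 714866/799 225426/799; -113640/799 225426/799 77501/799]
step 1: y = z − H·x̄ = [109117/799]
step 1: S = H·P̄·Hᵀ + R = [14196276/799]
step 1: K = P̄·Hᵀ·S⁻¹ = [531083/4732092; -1059263/4732092; -340807/4732092]
step 1: x' = x̄ + K·y = [2974337/4732092, 3787591/4732092, -5914501/4732092]
step 1: P' = (I − K·H)·P̄ = [5487329/1577364 -532097/1577364 2184179/1577364; -532097/1577364 6965945/1577364 -6790223/1577364; 2184179/1577364 -6790223/1577364 7631885/1577364]

step 0: x' = [-1331/799, -3471/799, 209/47], P' = [4611/799 4776/799 -195/47; 4776/799 16214/799 -849/47; -195/47 -849/47 787/47]
step 1: x' = [2974337/4732092, 3787591/4732092, -5914501/4732092], P' = [5487329/1577364 -532097/1577364 2184179/1577364; -532097/1577364 6965945/1577364 -6790223/1577364; 2184179/1577364 -6790223/1577364 7631885/1577364]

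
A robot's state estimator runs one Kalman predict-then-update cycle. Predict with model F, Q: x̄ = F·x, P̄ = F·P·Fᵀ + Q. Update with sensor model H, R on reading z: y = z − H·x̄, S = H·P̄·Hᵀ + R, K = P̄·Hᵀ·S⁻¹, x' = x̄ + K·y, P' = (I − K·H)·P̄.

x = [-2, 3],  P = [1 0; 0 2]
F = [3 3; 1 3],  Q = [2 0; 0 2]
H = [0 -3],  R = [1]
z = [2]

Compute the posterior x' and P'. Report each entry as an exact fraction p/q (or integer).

x' = [-879/190, -119/190]
P' = [1541/190 21/190; 21/190 21/190]

x̄ = F·x = [3, 7]
P̄ = F·P·Fᵀ + Q = [29 21; 21 21]
y = z − H·x̄ = [23]
S = H·P̄·Hᵀ + R = [190]
K = P̄·Hᵀ·S⁻¹ = [-63/190; -63/190]
x' = x̄ + K·y = [-879/190, -119/190]
P' = (I − K·H)·P̄ = [1541/190 21/190; 21/190 21/190]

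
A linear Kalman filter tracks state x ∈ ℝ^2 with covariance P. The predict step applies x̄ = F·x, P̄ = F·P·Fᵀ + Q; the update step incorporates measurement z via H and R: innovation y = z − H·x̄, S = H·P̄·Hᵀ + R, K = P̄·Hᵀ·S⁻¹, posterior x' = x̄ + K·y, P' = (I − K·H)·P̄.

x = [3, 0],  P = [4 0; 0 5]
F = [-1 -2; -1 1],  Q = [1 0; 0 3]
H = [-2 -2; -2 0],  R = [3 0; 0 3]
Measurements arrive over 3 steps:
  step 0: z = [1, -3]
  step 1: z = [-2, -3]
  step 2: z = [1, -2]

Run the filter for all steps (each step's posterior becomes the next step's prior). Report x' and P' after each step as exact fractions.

step 0: x̄ = F·x = [-3, -3]
step 0: P̄ = F·P·Fᵀ + Q = [25 -6; -6 12]
step 0: y = z − H·x̄ = [-11, -9]
step 0: S = H·P̄·Hᵀ + R = [103 76; 76 103]
step 0: K = P̄·Hᵀ·S⁻¹ = [-38/1611 -754/1611; -4/9 4/9]
step 0: x' = x̄ + K·y = [2371/1611, -19/9]
step 0: P' = (I − K·H)·P̄ = [377/537 -2/3; -2/3 4/3]
step 1: x̄ = F·x = [1477/537, -1924/537]
step 1: P̄ = F·P·Fᵀ + Q = [782/179 -471/179; -471/179 1140/179]
step 1: y = z − H·x̄ = [-656/179, 1343/537]
step 1: S = H·P̄·Hᵀ + R = [4457/179 1244/179; 1244/179 3665/179]
step 1: K = P̄·Hᵀ·S⁻¹ = [-622/27537 -11540/27537; -11314/27537 10918/27537]
step 1: x' = x̄ + K·y = [147475/82611, -89678/82611]
step 1: P' = (I − K·H)·P̄ = [5770/9179 -5459/9179; -5459/9179 11116/9179]
step 2: x̄ = F·x = [10627/27537, -79051/27537]
step 2: P̄ = F·P·Fᵀ + Q = [37577/9179 -21921/9179; -21921/9179 55341/9179]
step 2: y = z − H·x̄ = [-36437/9179, -33820/27537]
step 2: S = H·P̄·Hᵀ + R = [223841/9179 62624/9179; 62624/9179 177845/9179]
step 2: K = P̄·Hᵀ·S⁻¹ = [-31312/1303237 -539698/1303237; -531384/1303237 508386/1303237]
step 2: x' = x̄ + K·y = [3870229/3909711, -6768677/3909711]
step 2: P' = (I − K·H)·P̄ = [809547/1303237 -762579/1303237; -762579/1303237 1559655/1303237]

step 0: x' = [2371/1611, -19/9], P' = [377/537 -2/3; -2/3 4/3]
step 1: x' = [147475/82611, -89678/82611], P' = [5770/9179 -5459/9179; -5459/9179 11116/9179]
step 2: x' = [3870229/3909711, -6768677/3909711], P' = [809547/1303237 -762579/1303237; -762579/1303237 1559655/1303237]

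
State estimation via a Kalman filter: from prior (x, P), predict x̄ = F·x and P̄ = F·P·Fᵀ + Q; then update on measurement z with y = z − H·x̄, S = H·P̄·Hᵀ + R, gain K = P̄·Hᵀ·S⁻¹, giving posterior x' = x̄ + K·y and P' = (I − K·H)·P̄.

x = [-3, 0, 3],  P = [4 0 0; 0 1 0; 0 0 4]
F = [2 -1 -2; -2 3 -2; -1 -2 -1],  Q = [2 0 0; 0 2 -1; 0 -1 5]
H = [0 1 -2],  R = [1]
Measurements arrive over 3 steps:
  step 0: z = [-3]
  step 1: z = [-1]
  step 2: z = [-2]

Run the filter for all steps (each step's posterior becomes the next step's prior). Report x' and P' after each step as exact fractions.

step 0: x' = [-891/76, -75/76, 75/76], P' = [2611/76 -53/76 -23/76; -53/76 2643/76 1309/76; -23/76 1309/76 667/76]
step 1: x' = [-1145498/43853, 887130/43853, 1396699/131559], P' = [6237805/43853 -6029641/43853 -3008559/43853; -6029641/43853 6168117/43853 3077688/43853; -3008559/43853 3077688/43853 4639847/131559]
step 2: x' = [-326783108/25285147, 271806364/25285147, 482777785/75855441], P' = [13018103351/303421764 -11127016165/303421764 -2739084185/151710882; -11127016165/303421764 11659747775/303421764 2872178641/151710882; -2739084185/151710882 2872178641/151710882 726316204/75855441]

step 0: x̄ = F·x = [-12, 0, 0]
step 0: P̄ = F·P·Fᵀ + Q = [35 -3 2; -3 43 9; 2 9 17]
step 0: y = z − H·x̄ = [-3]
step 0: S = H·P̄·Hᵀ + R = [76]
step 0: K = P̄·Hᵀ·S⁻¹ = [-7/76; 25/76; -25/76]
step 0: x' = x̄ + K·y = [-891/76, -75/76, 75/76]
step 0: P' = (I − K·H)·P̄ = [2611/76 -53/76 -23/76; -53/76 2643/76 1309/76; -23/76 1309/76 667/76]
step 1: x̄ = F·x = [-1857/76, 1407/76, 483/38]
step 1: P̄ = F·P·Fᵀ + Q = [21539/76 -21365/76 4051/38; -21365/76 21795/76 -4107/38; 4051/38 -4107/38 4802/19]
step 1: y = z − H·x̄ = [449/76]
step 1: S = H·P̄·Hᵀ + R = [131559/76]
step 1: K = P̄·Hᵀ·S⁻¹ = [-12523/43853; 12741/43853; -46630/131559]
step 1: x' = x̄ + K·y = [-1145498/43853, 887130/43853, 1396699/131559]
step 1: P' = (I − K·H)·P̄ = [6237805/43853 -6029641/43853 -3008559/43853; -6029641/43853 6168117/43853 3077688/43853; -3008559/43853 3077688/43853 4639847/131559]
step 2: x̄ = F·x = [-12327776/131559, 12063760/131559, -3282985/131559]
step 2: P̄ = F·P·Fᵀ + Q = [293673881/131559 -293450965/131559 109293655/131559; -293450965/131559 294280217/131559 -109409708/131559; 109293655/131559 -109409708/131559 44553671/131559]
step 2: y = z − H·x̄ = [-6297616/43853]
step 2: S = H·P̄·Hᵀ + R = [303421764/43853]
step 2: K = P̄·Hᵀ·S⁻¹ = [-170679425/303421764; 171033211/303421764; -11028725/50570294]
step 2: x' = x̄ + K·y = [-326783108/25285147, 271806364/25285147, 482777785/75855441]
step 2: P' = (I − K·H)·P̄ = [13018103351/303421764 -11127016165/303421764 -2739084185/151710882; -11127016165/303421764 11659747775/303421764 2872178641/151710882; -2739084185/151710882 2872178641/151710882 726316204/75855441]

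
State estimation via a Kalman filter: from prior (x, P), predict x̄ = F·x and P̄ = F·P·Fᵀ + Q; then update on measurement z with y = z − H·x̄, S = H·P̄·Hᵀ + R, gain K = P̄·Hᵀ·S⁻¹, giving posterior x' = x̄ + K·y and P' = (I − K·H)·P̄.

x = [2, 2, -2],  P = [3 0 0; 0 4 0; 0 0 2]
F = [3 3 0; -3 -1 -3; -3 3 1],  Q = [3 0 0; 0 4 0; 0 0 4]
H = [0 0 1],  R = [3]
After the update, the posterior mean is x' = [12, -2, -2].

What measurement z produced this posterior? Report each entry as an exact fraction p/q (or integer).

z = [-2]

x̄ = F·x = [12, -2, -2]
P̄ = F·P·Fᵀ + Q = [66 -39 9; -39 53 9; 9 9 69]
S = H·P̄·Hᵀ + R = [72]
K = P̄·Hᵀ·S⁻¹ = [1/8; 1/8; 23/24]
x' − x̄ = [0, 0, 0] = K·y
y = (KᵀK)⁻¹·Kᵀ·(x' − x̄) = [0]
z = y + H·x̄ = [0] + [-2] = [-2]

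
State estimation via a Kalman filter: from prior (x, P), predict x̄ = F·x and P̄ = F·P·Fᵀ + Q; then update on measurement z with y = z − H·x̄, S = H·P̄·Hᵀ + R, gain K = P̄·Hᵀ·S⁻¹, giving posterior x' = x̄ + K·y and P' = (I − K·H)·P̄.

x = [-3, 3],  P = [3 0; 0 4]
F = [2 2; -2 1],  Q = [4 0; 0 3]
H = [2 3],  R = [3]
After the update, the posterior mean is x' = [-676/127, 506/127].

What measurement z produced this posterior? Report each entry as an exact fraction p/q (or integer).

z = [1]

x̄ = F·x = [0, 9]
P̄ = F·P·Fᵀ + Q = [32 -4; -4 19]
S = H·P̄·Hᵀ + R = [254]
K = P̄·Hᵀ·S⁻¹ = [26/127; 49/254]
x' − x̄ = [-676/127, -637/127] = K·y
y = (KᵀK)⁻¹·Kᵀ·(x' − x̄) = [-26]
z = y + H·x̄ = [-26] + [27] = [1]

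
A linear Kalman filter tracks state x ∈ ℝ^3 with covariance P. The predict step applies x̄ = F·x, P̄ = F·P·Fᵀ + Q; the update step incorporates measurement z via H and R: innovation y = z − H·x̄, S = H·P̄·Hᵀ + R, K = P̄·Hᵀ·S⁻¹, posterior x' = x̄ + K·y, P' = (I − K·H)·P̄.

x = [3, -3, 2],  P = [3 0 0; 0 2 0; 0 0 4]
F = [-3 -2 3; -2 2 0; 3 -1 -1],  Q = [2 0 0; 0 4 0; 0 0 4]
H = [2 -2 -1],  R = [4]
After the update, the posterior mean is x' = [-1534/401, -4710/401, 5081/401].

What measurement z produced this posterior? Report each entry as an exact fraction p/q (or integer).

x̄ = F·x = [3, -12, 10]
P̄ = F·P·Fᵀ + Q = [73 10 -35; 10 24 -22; -35 -22 37]
S = H·P̄·Hᵀ + R = [401]
K = P̄·Hᵀ·S⁻¹ = [161/401; -6/401; -63/401]
x' − x̄ = [-2737/401, 102/401, 1071/401] = K·y
y = (KᵀK)⁻¹·Kᵀ·(x' − x̄) = [-17]
z = y + H·x̄ = [-17] + [20] = [3]

z = [3]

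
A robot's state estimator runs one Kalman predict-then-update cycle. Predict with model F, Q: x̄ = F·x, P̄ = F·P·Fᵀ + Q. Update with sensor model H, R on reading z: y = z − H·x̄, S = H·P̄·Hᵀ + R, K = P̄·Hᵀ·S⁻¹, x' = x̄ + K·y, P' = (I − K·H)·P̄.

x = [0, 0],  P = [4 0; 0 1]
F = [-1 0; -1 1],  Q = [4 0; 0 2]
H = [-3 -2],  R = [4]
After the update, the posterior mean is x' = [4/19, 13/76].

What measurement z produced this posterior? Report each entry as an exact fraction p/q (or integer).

z = [-1]

x̄ = F·x = [0, 0]
P̄ = F·P·Fᵀ + Q = [8 4; 4 7]
S = H·P̄·Hᵀ + R = [152]
K = P̄·Hᵀ·S⁻¹ = [-4/19; -13/76]
x' − x̄ = [4/19, 13/76] = K·y
y = (KᵀK)⁻¹·Kᵀ·(x' − x̄) = [-1]
z = y + H·x̄ = [-1] + [0] = [-1]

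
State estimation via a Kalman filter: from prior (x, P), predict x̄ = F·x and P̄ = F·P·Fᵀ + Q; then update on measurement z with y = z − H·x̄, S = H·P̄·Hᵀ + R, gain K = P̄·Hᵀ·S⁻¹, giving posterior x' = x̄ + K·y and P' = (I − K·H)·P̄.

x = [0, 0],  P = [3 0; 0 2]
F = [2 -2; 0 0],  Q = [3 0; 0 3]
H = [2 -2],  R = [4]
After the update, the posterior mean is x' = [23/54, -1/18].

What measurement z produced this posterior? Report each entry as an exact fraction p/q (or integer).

x̄ = F·x = [0, 0]
P̄ = F·P·Fᵀ + Q = [23 0; 0 3]
S = H·P̄·Hᵀ + R = [108]
K = P̄·Hᵀ·S⁻¹ = [23/54; -1/18]
x' − x̄ = [23/54, -1/18] = K·y
y = (KᵀK)⁻¹·Kᵀ·(x' − x̄) = [1]
z = y + H·x̄ = [1] + [0] = [1]

z = [1]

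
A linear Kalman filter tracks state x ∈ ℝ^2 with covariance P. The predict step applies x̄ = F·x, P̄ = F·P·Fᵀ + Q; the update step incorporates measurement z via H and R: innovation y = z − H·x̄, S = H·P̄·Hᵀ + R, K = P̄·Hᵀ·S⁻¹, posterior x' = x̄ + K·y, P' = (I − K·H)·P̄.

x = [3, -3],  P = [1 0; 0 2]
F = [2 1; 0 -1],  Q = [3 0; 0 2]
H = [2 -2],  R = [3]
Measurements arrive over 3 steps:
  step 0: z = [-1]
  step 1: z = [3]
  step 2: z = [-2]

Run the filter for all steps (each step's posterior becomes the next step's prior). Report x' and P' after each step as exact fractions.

step 0: x' = [191/71, 225/71], P' = [155/71 122/71; 122/71 140/71]
step 1: x' = [4093/3419, -1761/3419], P' = [6429/3419 4584/3419; 4584/3419 5250/3419]
step 2: x' = [75019/412189, 462959/412189], P' = [777765/412189 555834/412189; 555834/412189 635352/412189]

step 0: x̄ = F·x = [3, 3]
step 0: P̄ = F·P·Fᵀ + Q = [9 -2; -2 4]
step 0: y = z − H·x̄ = [-1]
step 0: S = H·P̄·Hᵀ + R = [71]
step 0: K = P̄·Hᵀ·S⁻¹ = [22/71; -12/71]
step 0: x' = x̄ + K·y = [191/71, 225/71]
step 0: P' = (I − K·H)·P̄ = [155/71 122/71; 122/71 140/71]
step 1: x̄ = F·x = [607/71, -225/71]
step 1: P̄ = F·P·Fᵀ + Q = [1461/71 -384/71; -384/71 282/71]
step 1: y = z − H·x̄ = [-1451/71]
step 1: S = H·P̄·Hᵀ + R = [10257/71]
step 1: K = P̄·Hᵀ·S⁻¹ = [1230/3419; -444/3419]
step 1: x' = x̄ + K·y = [4093/3419, -1761/3419]
step 1: P' = (I − K·H)·P̄ = [6429/3419 4584/3419; 4584/3419 5250/3419]
step 2: x̄ = F·x = [6425/3419, 1761/3419]
step 2: P̄ = F·P·Fᵀ + Q = [59559/3419 -14418/3419; -14418/3419 12088/3419]
step 2: y = z − H·x̄ = [-16166/3419]
step 2: S = H·P̄·Hᵀ + R = [412189/3419]
step 2: K = P̄·Hᵀ·S⁻¹ = [147954/412189; -53012/412189]
step 2: x' = x̄ + K·y = [75019/412189, 462959/412189]
step 2: P' = (I − K·H)·P̄ = [777765/412189 555834/412189; 555834/412189 635352/412189]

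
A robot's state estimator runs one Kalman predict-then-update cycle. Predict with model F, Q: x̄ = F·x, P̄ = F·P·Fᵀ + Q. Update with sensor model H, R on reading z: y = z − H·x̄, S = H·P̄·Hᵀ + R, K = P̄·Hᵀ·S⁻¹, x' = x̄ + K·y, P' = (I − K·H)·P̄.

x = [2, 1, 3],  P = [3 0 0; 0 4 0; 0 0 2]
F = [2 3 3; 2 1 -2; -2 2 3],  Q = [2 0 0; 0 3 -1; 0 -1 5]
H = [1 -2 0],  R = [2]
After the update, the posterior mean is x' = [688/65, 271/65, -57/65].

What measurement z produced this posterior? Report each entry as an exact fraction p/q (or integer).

x̄ = F·x = [16, -1, 7]
P̄ = F·P·Fᵀ + Q = [68 12 30; 12 27 -17; 30 -17 51]
S = H·P̄·Hᵀ + R = [130]
K = P̄·Hᵀ·S⁻¹ = [22/65; -21/65; 32/65]
x' − x̄ = [-352/65, 336/65, -512/65] = K·y
y = (KᵀK)⁻¹·Kᵀ·(x' − x̄) = [-16]
z = y + H·x̄ = [-16] + [18] = [2]

z = [2]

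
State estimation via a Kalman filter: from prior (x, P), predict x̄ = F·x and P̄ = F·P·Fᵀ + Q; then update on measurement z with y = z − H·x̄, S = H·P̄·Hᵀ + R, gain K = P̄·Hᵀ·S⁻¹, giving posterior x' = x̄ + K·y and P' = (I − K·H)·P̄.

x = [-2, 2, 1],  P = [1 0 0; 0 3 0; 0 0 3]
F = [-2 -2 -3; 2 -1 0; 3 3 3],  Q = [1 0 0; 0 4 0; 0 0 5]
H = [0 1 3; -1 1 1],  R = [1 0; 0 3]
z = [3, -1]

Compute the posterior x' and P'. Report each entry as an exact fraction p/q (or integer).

x̄ = F·x = [-3, -6, 3]
P̄ = F·P·Fᵀ + Q = [44 2 -51; 2 11 -3; -51 -3 68]
y = z − H·x̄ = [0, -1]
S = H·P̄·Hᵀ + R = [606 354; 354 218]
K = P̄·Hᵀ·S⁻¹ = [1/1698 -121/283; -211/849 122/283; 459/1132 -143/1132]
x' = x̄ + K·y = [-728/283, -1820/283, 3539/1132]
P' = (I − K·H)·P̄ = [7345/1698 3875/849 -861/566; 3875/849 7565/849 -864/283; -861/566 -864/283 1305/1132]

x' = [-728/283, -1820/283, 3539/1132]
P' = [7345/1698 3875/849 -861/566; 3875/849 7565/849 -864/283; -861/566 -864/283 1305/1132]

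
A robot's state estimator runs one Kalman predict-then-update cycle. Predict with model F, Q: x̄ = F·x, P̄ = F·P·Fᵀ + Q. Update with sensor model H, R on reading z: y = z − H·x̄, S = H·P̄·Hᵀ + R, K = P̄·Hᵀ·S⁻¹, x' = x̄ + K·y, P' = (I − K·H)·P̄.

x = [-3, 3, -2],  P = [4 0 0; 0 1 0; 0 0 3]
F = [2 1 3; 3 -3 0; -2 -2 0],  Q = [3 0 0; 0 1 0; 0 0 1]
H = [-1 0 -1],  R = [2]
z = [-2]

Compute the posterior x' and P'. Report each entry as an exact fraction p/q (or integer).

x' = [13/34, -579/34, 33/34]
P' = [757/34 627/34 -699/34; 627/34 1555/34 -621/34; -699/34 -621/34 705/34]

x̄ = F·x = [-9, -18, 0]
P̄ = F·P·Fᵀ + Q = [47 21 -18; 21 46 -18; -18 -18 21]
y = z − H·x̄ = [-11]
S = H·P̄·Hᵀ + R = [34]
K = P̄·Hᵀ·S⁻¹ = [-29/34; -3/34; -3/34]
x' = x̄ + K·y = [13/34, -579/34, 33/34]
P' = (I − K·H)·P̄ = [757/34 627/34 -699/34; 627/34 1555/34 -621/34; -699/34 -621/34 705/34]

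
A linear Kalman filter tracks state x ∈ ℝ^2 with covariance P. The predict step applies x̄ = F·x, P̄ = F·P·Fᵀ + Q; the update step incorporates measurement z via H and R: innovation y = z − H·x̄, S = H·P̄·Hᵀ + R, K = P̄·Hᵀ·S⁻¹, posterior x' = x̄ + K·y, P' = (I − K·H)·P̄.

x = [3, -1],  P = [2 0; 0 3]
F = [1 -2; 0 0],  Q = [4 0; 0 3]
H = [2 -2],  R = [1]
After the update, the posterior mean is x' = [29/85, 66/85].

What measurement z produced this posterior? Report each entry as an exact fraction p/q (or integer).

z = [-1]

x̄ = F·x = [5, 0]
P̄ = F·P·Fᵀ + Q = [18 0; 0 3]
S = H·P̄·Hᵀ + R = [85]
K = P̄·Hᵀ·S⁻¹ = [36/85; -6/85]
x' − x̄ = [-396/85, 66/85] = K·y
y = (KᵀK)⁻¹·Kᵀ·(x' − x̄) = [-11]
z = y + H·x̄ = [-11] + [10] = [-1]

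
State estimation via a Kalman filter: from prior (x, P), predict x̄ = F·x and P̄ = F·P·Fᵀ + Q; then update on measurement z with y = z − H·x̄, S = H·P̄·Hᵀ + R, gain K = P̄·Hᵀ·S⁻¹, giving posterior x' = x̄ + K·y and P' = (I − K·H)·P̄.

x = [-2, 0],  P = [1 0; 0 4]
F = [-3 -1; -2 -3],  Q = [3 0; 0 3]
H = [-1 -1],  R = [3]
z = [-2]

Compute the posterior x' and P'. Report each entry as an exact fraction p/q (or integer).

x̄ = F·x = [6, 4]
P̄ = F·P·Fᵀ + Q = [16 18; 18 43]
y = z − H·x̄ = [8]
S = H·P̄·Hᵀ + R = [98]
K = P̄·Hᵀ·S⁻¹ = [-17/49; -61/98]
x' = x̄ + K·y = [158/49, -48/49]
P' = (I − K·H)·P̄ = [206/49 -155/49; -155/49 493/98]

x' = [158/49, -48/49]
P' = [206/49 -155/49; -155/49 493/98]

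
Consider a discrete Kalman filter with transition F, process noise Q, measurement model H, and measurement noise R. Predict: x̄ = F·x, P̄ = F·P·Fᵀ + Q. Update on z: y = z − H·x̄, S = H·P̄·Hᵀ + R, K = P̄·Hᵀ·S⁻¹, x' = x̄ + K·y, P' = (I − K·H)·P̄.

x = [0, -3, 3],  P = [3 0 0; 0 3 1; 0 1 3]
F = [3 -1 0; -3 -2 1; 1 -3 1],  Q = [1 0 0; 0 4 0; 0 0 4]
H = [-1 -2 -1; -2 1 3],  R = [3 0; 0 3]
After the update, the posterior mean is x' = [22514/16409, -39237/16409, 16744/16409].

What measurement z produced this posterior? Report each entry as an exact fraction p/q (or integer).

x̄ = F·x = [3, 9, 12]
P̄ = F·P·Fᵀ + Q = [31 -22 17; -22 42 7; 17 7 31]
S = H·P̄·Hᵀ + R = [207 -247; -247 374]
K = P̄·Hᵀ·S⁻¹ = [-9647/16409 -7819/16409; 623/16409 5106/16409; -6886/16409 -1652/16409]
x' − x̄ = [-26713/16409, -186918/16409, -180164/16409] = K·y
y = (KᵀK)⁻¹·Kᵀ·(x' − x̄) = [36, -41]
z = y + H·x̄ = [36, -41] + [-33, 39] = [3, -2]

z = [3, -2]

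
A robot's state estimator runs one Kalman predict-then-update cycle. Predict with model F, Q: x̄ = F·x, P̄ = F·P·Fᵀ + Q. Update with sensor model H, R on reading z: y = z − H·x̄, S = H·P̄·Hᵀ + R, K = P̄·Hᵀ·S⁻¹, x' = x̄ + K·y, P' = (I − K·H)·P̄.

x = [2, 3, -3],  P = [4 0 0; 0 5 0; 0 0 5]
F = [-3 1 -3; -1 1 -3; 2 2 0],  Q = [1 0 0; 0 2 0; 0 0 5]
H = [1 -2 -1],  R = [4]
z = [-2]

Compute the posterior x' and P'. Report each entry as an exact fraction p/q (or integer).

x̄ = F·x = [6, 10, 10]
P̄ = F·P·Fᵀ + Q = [87 62 -14; 62 56 2; -14 2 41]
y = z − H·x̄ = [22]
S = H·P̄·Hᵀ + R = [144]
K = P̄·Hᵀ·S⁻¹ = [-23/144; -13/36; -59/144]
x' = x̄ + K·y = [179/72, 37/18, 71/72]
P' = (I − K·H)·P̄ = [11999/144 1933/36 -3373/144; 1933/36 335/9 -695/36; -3373/144 -695/36 2423/144]

x' = [179/72, 37/18, 71/72]
P' = [11999/144 1933/36 -3373/144; 1933/36 335/9 -695/36; -3373/144 -695/36 2423/144]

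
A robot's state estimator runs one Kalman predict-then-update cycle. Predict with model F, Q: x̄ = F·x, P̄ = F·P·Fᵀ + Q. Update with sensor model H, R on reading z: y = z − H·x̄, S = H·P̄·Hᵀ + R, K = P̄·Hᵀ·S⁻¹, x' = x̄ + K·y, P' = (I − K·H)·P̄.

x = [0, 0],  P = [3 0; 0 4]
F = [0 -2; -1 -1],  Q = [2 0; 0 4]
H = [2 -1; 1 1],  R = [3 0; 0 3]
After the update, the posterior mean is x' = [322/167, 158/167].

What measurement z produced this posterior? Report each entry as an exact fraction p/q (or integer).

x̄ = F·x = [0, 0]
P̄ = F·P·Fᵀ + Q = [18 8; 8 11]
S = H·P̄·Hᵀ + R = [54 33; 33 48]
K = P̄·Hᵀ·S⁻¹ = [54/167 160/501; -43/167 287/501]
x' − x̄ = [322/167, 158/167] = K·y
y = (KᵀK)⁻¹·Kᵀ·(x' − x̄) = [3, 3]
z = y + H·x̄ = [3, 3] + [0, 0] = [3, 3]

z = [3, 3]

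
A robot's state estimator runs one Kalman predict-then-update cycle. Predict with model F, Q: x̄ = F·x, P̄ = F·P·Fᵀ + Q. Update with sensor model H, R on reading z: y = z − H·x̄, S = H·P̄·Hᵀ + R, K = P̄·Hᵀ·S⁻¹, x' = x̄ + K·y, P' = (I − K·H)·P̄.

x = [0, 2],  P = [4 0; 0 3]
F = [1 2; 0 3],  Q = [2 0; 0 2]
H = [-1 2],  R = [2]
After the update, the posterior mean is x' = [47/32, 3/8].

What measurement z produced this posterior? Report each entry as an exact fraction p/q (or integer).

x̄ = F·x = [4, 6]
P̄ = F·P·Fᵀ + Q = [18 18; 18 29]
S = H·P̄·Hᵀ + R = [64]
K = P̄·Hᵀ·S⁻¹ = [9/32; 5/8]
x' − x̄ = [-81/32, -45/8] = K·y
y = (KᵀK)⁻¹·Kᵀ·(x' − x̄) = [-9]
z = y + H·x̄ = [-9] + [8] = [-1]

z = [-1]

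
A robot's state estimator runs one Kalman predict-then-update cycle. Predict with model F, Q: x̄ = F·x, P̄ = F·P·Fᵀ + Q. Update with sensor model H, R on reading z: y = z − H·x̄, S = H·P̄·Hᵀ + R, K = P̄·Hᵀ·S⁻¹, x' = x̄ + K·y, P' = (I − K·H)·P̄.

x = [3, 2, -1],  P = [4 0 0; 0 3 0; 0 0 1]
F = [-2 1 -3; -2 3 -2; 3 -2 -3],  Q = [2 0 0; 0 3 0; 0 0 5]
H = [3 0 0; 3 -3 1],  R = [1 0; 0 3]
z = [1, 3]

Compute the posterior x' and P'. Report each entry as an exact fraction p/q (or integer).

x̄ = F·x = [-1, 2, 8]
P̄ = F·P·Fᵀ + Q = [30 31 -21; 31 50 -36; -21 -36 62]
y = z − H·x̄ = [4, 4]
S = H·P̄·Hᵀ + R = [271 -72; -72 317]
K = P̄·Hᵀ·S⁻¹ = [26802/80723 -24/80723; 22785/80723 -18507/80723; -12267/80723 24461/80723]
x' = x̄ + K·y = [26389/80723, 178558/80723, 694560/80723]
P' = (I − K·H)·P̄ = [8934/80723 7595/80723 -4089/80723; 7595/80723 195994/80723 509676/80723; -4089/80723 509676/80723 1614678/80723]

x' = [26389/80723, 178558/80723, 694560/80723]
P' = [8934/80723 7595/80723 -4089/80723; 7595/80723 195994/80723 509676/80723; -4089/80723 509676/80723 1614678/80723]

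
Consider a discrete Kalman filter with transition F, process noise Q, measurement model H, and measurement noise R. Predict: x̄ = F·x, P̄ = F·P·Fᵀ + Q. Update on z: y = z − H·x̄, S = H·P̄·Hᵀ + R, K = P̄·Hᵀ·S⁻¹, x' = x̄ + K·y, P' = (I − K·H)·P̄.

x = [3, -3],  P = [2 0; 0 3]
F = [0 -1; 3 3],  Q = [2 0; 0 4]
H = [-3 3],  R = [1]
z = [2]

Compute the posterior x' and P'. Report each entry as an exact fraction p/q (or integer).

x' = [135/59, 174/59]
P' = [1481/649 1467/649; 1467/649 1525/649]

x̄ = F·x = [3, 0]
P̄ = F·P·Fᵀ + Q = [5 -9; -9 49]
y = z − H·x̄ = [11]
S = H·P̄·Hᵀ + R = [649]
K = P̄·Hᵀ·S⁻¹ = [-42/649; 174/649]
x' = x̄ + K·y = [135/59, 174/59]
P' = (I − K·H)·P̄ = [1481/649 1467/649; 1467/649 1525/649]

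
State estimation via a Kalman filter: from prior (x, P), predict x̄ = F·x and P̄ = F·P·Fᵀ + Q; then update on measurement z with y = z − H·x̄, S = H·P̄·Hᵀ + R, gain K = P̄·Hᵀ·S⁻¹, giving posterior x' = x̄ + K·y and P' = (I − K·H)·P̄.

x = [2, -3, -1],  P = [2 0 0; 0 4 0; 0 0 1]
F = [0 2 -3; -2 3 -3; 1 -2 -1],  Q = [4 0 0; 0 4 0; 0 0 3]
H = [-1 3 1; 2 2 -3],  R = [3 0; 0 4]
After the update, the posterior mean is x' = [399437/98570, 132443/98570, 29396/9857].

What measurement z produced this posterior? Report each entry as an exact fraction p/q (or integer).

z = [3, 2]

x̄ = F·x = [-3, -10, 9]
P̄ = F·P·Fᵀ + Q = [29 33 -13; 33 57 -25; -13 -25 22]
S = H·P̄·Hᵀ + R = [245 460; 460 1266]
K = P̄·Hᵀ·S⁻¹ = [-1409/49285 2743/19714; 12879/49285 2099/19714; 1468/9857 -1639/9857]
x' − x̄ = [695147/98570, 1118143/98570, -59317/9857] = K·y
y = (KᵀK)⁻¹·Kᵀ·(x' − x̄) = [21, 55]
z = y + H·x̄ = [21, 55] + [-18, -53] = [3, 2]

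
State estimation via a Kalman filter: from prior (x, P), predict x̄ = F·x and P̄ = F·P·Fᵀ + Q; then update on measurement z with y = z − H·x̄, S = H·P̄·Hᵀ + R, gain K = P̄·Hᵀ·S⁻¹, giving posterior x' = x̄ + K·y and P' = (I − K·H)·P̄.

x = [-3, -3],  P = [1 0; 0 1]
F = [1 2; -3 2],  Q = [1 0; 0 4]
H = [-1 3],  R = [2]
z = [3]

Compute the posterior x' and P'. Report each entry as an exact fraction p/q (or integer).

x̄ = F·x = [-9, 3]
P̄ = F·P·Fᵀ + Q = [6 1; 1 17]
y = z − H·x̄ = [-15]
S = H·P̄·Hᵀ + R = [155]
K = P̄·Hᵀ·S⁻¹ = [-3/155; 10/31]
x' = x̄ + K·y = [-270/31, -57/31]
P' = (I − K·H)·P̄ = [921/155 61/31; 61/31 27/31]

x' = [-270/31, -57/31]
P' = [921/155 61/31; 61/31 27/31]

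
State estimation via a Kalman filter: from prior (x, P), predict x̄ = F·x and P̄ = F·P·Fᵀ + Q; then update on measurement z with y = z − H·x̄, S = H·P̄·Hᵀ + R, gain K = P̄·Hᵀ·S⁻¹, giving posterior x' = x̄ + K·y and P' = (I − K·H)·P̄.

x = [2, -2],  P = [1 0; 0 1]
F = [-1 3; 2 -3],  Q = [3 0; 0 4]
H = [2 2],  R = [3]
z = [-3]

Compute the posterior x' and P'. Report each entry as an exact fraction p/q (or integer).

x̄ = F·x = [-8, 10]
P̄ = F·P·Fᵀ + Q = [13 -11; -11 17]
y = z − H·x̄ = [-7]
S = H·P̄·Hᵀ + R = [35]
K = P̄·Hᵀ·S⁻¹ = [4/35; 12/35]
x' = x̄ + K·y = [-44/5, 38/5]
P' = (I − K·H)·P̄ = [439/35 -433/35; -433/35 451/35]

x' = [-44/5, 38/5]
P' = [439/35 -433/35; -433/35 451/35]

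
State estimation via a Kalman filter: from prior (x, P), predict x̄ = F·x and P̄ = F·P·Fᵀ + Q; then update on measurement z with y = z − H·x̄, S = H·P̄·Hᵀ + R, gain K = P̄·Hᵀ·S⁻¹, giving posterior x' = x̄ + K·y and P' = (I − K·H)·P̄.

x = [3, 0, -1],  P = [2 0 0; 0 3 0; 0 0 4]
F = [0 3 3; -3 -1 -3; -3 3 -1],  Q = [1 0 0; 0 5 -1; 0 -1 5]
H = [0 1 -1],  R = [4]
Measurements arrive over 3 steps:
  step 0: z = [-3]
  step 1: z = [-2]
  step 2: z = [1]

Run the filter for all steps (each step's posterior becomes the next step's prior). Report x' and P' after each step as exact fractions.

step 0: x' = [3/4, -69/8, -47/8], P' = [19 -27/2 -21/2; -27/2 799/20 757/20; -21/2 757/20 791/20]
step 1: x' = [1909/473, -35/473, 2540/1419], P' = [48457/2365 -7794/473 -5930/473; -7794/473 83129/473 82185/473; -5930/473 82185/473 249383/1419]
step 2: x' = [1964712/2238827, -66004113/4477654, -70469609/4477654], P' = [46848263/2238827 -49782918/2238827 -40855986/2238827; -49782918/2238827 2532069387/11194135 2504235357/11194135; -40855986/2238827 2504235357/11194135 2521149487/11194135]

step 0: x̄ = F·x = [-3, -6, -8]
step 0: P̄ = F·P·Fᵀ + Q = [64 -45 15; -45 62 20; 15 20 54]
step 0: y = z − H·x̄ = [-5]
step 0: S = H·P̄·Hᵀ + R = [80]
step 0: K = P̄·Hᵀ·S⁻¹ = [-3/4; 21/40; -17/40]
step 0: x' = x̄ + K·y = [3/4, -69/8, -47/8]
step 0: P' = (I − K·H)·P̄ = [19 -27/2 -21/2; -27/2 799/20 757/20; -21/2 757/20 791/20]
step 1: x̄ = F·x = [-87/2, 24, -89/4]
step 1: P̄ = F·P·Fᵀ + Q = [6989/5 -714 684; -714 529 -179; 684 -179 528]
step 1: y = z − H·x̄ = [-193/4]
step 1: S = H·P̄·Hᵀ + R = [1419]
step 1: K = P̄·Hᵀ·S⁻¹ = [-466/473; 236/473; -707/1419]
step 1: x' = x̄ + K·y = [1909/473, -35/473, 2540/1419]
step 1: P' = (I − K·H)·P̄ = [48457/2365 -7794/473 -5930/473; -7794/473 83129/473 82185/473; -5930/473 82185/473 249383/1419]
step 2: x̄ = F·x = [2435/473, -8232/473, -20036/1419]
step 2: P̄ = F·P·Fᵀ + Q = [2976113/473 -1860240/473 1115404/473; -1860240/473 6302358/2365 -2975652/2365; 1115404/473 -2975652/2365 7987174/7095]
step 2: y = z − H·x̄ = [6079/1419]
step 2: S = H·P̄·Hᵀ + R = [8955308/1419]
step 2: K = P̄·Hᵀ·S⁻¹ = [-2231733/2238827; 2783403/4477654; -1691413/4477654]
step 2: x' = x̄ + K·y = [1964712/2238827, -66004113/4477654, -70469609/4477654]
step 2: P' = (I − K·H)·P̄ = [46848263/2238827 -49782918/2238827 -40855986/2238827; -49782918/2238827 2532069387/11194135 2504235357/11194135; -40855986/2238827 2504235357/11194135 2521149487/11194135]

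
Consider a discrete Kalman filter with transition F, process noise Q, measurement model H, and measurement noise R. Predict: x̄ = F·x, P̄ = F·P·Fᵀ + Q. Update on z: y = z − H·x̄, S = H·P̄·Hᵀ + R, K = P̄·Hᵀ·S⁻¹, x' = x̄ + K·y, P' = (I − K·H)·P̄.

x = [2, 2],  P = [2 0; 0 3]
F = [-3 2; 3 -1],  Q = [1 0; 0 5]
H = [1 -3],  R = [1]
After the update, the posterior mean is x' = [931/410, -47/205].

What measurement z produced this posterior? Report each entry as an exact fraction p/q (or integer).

z = [3]

x̄ = F·x = [-2, 4]
P̄ = F·P·Fᵀ + Q = [31 -24; -24 26]
S = H·P̄·Hᵀ + R = [410]
K = P̄·Hᵀ·S⁻¹ = [103/410; -51/205]
x' − x̄ = [1751/410, -867/205] = K·y
y = (KᵀK)⁻¹·Kᵀ·(x' − x̄) = [17]
z = y + H·x̄ = [17] + [-14] = [3]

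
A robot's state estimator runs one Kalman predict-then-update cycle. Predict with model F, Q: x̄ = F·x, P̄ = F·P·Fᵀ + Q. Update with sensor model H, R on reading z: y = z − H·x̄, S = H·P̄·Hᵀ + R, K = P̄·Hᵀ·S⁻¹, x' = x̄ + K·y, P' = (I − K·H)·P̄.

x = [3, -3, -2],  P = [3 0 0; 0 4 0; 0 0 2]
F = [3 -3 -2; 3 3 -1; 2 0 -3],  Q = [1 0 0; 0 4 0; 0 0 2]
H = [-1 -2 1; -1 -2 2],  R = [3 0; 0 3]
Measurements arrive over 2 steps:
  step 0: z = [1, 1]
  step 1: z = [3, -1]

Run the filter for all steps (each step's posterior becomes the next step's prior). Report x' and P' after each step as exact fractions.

step 0: x' = [68336/5465, -29084/5465, 2088/1093], P' = [262348/5465 -111047/5465 5418/1093; -111047/5465 62743/5465 1332/1093; 5418/1093 1332/1093 5352/1093]
step 1: x' = [-2076503360/503925703, -572912620/503925703, -1829484082/503925703], P' = [12752312870/503925703 -2808746851/503925703 4605207084/503925703; -2808746851/503925703 1394570363/503925703 -197179434/503925703; 4605207084/503925703 -197179434/503925703 2795802810/503925703]

step 0: x̄ = F·x = [22, 2, 12]
step 0: P̄ = F·P·Fᵀ + Q = [72 -5 30; -5 69 24; 30 24 32]
step 0: y = z − H·x̄ = [15, 3]
step 0: S = H·P̄·Hᵀ + R = [207 158; 158 147]
step 0: K = P̄·Hᵀ·S⁻¹ = [-4388/5465 4642/5465; -2593/5465 -373/5465; -910/1093 874/1093]
step 0: x' = x̄ + K·y = [68336/5465, -29084/5465, 2088/1093]
step 0: P' = (I − K·H)·P̄ = [262348/5465 -111047/5465 5418/1093; -111047/5465 62743/5465 1332/1093; 5418/1093 1332/1093 5352/1093]
step 1: x̄ = F·x = [54276/1093, 107316/5465, 105352/5465]
step 1: P̄ = F·P·Fᵀ + Q = [958402/1093 317235/1093 421740/1093; 317235/1093 773093/5465 630156/5465; 421740/1093 630156/5465 976082/5465]
step 1: y = z − H·x̄ = [79411/1093, 269843/5465]
step 1: S = H·P̄·Hᵀ + R = [1696707/1093 1214842/1093; 1214842/1093 4673757/5465]
step 1: K = P̄·Hᵀ·S⁻¹ = [-843204028/503925703 691865000/503925703; -59191103/503925703 -124917581/503925703; -471681802/503925703 460252468/503925703]
step 1: x' = x̄ + K·y = [-2076503360/503925703, -572912620/503925703, -1829484082/503925703]
step 1: P' = (I − K·H)·P̄ = [12752312870/503925703 -2808746851/503925703 4605207084/503925703; -2808746851/503925703 1394570363/503925703 -197179434/503925703; 4605207084/503925703 -197179434/503925703 2795802810/503925703]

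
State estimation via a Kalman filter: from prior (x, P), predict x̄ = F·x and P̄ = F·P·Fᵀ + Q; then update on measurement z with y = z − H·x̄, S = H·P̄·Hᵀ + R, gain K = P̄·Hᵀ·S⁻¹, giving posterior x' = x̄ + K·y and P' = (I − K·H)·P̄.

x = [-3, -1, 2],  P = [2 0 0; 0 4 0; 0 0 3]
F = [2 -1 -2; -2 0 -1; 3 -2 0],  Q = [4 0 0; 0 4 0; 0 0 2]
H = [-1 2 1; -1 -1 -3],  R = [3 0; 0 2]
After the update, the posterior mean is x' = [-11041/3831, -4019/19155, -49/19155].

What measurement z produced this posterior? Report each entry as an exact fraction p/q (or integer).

z = [2, 3]

x̄ = F·x = [-9, 4, -7]
P̄ = F·P·Fᵀ + Q = [28 -2 20; -2 15 -12; 20 -12 36]
S = H·P̄·Hᵀ + R = [47 16; 16 413]
K = P̄·Hᵀ·S⁻¹ = [-716/3831 -770/3831; 7892/19155 761/19155; -1448/19155 -5324/19155]
x' − x̄ = [23438/3831, -80639/19155, 134036/19155] = K·y
y = (KᵀK)⁻¹·Kᵀ·(x' − x̄) = [-8, -23]
z = y + H·x̄ = [-8, -23] + [10, 26] = [2, 3]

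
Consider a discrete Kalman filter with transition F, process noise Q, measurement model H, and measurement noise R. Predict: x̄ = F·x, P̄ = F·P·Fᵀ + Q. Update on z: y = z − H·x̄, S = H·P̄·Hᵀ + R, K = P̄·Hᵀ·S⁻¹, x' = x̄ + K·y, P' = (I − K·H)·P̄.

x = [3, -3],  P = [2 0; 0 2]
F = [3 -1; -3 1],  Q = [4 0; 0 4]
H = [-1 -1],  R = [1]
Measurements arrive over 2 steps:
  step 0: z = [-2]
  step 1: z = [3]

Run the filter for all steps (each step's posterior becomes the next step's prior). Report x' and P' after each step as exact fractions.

step 0: x̄ = F·x = [12, -12]
step 0: P̄ = F·P·Fᵀ + Q = [24 -20; -20 24]
step 0: y = z − H·x̄ = [-2]
step 0: S = H·P̄·Hᵀ + R = [9]
step 0: K = P̄·Hᵀ·S⁻¹ = [-4/9; -4/9]
step 0: x' = x̄ + K·y = [116/9, -100/9]
step 0: P' = (I − K·H)·P̄ = [200/9 -196/9; -196/9 200/9]
step 1: x̄ = F·x = [448/9, -448/9]
step 1: P̄ = F·P·Fᵀ + Q = [3212/9 -3176/9; -3176/9 3212/9]
step 1: y = z − H·x̄ = [3]
step 1: S = H·P̄·Hᵀ + R = [9]
step 1: K = P̄·Hᵀ·S⁻¹ = [-4/9; -4/9]
step 1: x' = x̄ + K·y = [436/9, -460/9]
step 1: P' = (I − K·H)·P̄ = [3196/9 -1064/3; -1064/3 3196/9]

step 0: x' = [116/9, -100/9], P' = [200/9 -196/9; -196/9 200/9]
step 1: x' = [436/9, -460/9], P' = [3196/9 -1064/3; -1064/3 3196/9]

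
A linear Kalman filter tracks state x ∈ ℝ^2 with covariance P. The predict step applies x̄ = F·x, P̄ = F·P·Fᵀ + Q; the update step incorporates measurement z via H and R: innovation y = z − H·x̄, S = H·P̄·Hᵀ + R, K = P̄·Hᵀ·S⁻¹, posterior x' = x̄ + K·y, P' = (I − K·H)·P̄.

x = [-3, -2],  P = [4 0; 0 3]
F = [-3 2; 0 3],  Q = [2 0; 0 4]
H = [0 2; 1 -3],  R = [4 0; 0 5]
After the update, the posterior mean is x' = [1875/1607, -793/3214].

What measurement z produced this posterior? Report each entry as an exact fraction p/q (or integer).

z = [-1, 1]

x̄ = F·x = [5, -6]
P̄ = F·P·Fᵀ + Q = [50 18; 18 31]
S = H·P̄·Hᵀ + R = [128 -150; -150 226]
K = P̄·Hᵀ·S⁻¹ = [1884/1607 1222/1607; 1381/3214 -75/1607]
x' − x̄ = [-6160/1607, 18491/3214] = K·y
y = (KᵀK)⁻¹·Kᵀ·(x' − x̄) = [11, -22]
z = y + H·x̄ = [11, -22] + [-12, 23] = [-1, 1]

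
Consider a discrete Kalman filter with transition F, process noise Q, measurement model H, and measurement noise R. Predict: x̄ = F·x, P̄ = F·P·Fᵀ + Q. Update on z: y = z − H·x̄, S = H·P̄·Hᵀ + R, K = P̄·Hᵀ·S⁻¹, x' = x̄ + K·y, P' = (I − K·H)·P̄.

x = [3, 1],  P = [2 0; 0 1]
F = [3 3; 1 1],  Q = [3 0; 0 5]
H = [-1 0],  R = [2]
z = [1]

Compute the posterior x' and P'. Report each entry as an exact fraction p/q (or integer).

x̄ = F·x = [12, 4]
P̄ = F·P·Fᵀ + Q = [30 9; 9 8]
y = z − H·x̄ = [13]
S = H·P̄·Hᵀ + R = [32]
K = P̄·Hᵀ·S⁻¹ = [-15/16; -9/32]
x' = x̄ + K·y = [-3/16, 11/32]
P' = (I − K·H)·P̄ = [15/8 9/16; 9/16 175/32]

x' = [-3/16, 11/32]
P' = [15/8 9/16; 9/16 175/32]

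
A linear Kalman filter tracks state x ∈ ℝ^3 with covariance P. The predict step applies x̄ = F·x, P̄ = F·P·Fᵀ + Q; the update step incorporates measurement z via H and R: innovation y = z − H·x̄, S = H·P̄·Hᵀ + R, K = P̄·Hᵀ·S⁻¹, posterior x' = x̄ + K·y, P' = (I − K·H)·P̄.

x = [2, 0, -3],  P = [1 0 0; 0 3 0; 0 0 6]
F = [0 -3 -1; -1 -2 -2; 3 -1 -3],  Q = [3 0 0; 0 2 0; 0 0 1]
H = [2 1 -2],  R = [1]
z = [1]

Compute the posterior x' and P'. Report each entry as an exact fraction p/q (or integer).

x̄ = F·x = [3, 4, 15]
P̄ = F·P·Fᵀ + Q = [36 30 27; 30 39 39; 27 39 67]
y = z − H·x̄ = [21]
S = H·P̄·Hᵀ + R = [200]
K = P̄·Hᵀ·S⁻¹ = [6/25; 21/200; -41/200]
x' = x̄ + K·y = [201/25, 1241/200, 2139/200]
P' = (I − K·H)·P̄ = [612/25 624/25 921/25; 624/25 7359/200 8661/200; 921/25 8661/200 11719/200]

x' = [201/25, 1241/200, 2139/200]
P' = [612/25 624/25 921/25; 624/25 7359/200 8661/200; 921/25 8661/200 11719/200]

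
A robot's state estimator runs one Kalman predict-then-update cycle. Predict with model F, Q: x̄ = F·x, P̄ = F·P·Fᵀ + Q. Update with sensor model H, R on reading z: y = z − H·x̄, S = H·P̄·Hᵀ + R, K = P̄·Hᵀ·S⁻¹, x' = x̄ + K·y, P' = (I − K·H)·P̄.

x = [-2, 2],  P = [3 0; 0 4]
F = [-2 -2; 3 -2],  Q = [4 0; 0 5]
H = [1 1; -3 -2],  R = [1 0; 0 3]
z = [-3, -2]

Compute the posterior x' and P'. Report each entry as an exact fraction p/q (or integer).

x̄ = F·x = [0, -10]
P̄ = F·P·Fᵀ + Q = [32 -2; -2 48]
y = z − H·x̄ = [7, -22]
S = H·P̄·Hᵀ + R = [77 -182; -182 459]
K = P̄·Hᵀ·S⁻¹ = [-2974/2219 -232/317; 4734/2219 206/317]
x' = x̄ + K·y = [2130/317, -2968/317]
P' = (I − K·H)·P̄ = [10820/2219 -13794/2219; -13794/2219 18528/2219]

x' = [2130/317, -2968/317]
P' = [10820/2219 -13794/2219; -13794/2219 18528/2219]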